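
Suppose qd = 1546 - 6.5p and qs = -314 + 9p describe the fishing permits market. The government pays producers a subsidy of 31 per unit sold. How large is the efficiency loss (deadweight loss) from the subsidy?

Deadweight loss = 1813.5

Pre-subsidy: 1546 - 6.5p = -314 + 9p gives p* = 120, q* = 766.
With the subsidy, sellers receive ps = pb + 31 for each unit, where pb is the price buyers pay.
Supply in terms of pb becomes qs = -314 + 9(pb + 31) = -35 + 9pb. Setting this equal to demand: 1546 - 6.5pb = -35 + 9pb, so pb = 102.
Sellers receive ps = 102 + 31 = 133; q' = 1546 − 6.5·102 = 883.
The subsidy expands output by 883 − 766 = 117 past the efficient level; on those units the gap between marginal cost and willingness to pay runs from 0 up to 31.
DWL = ½ × 31 × 117 = 1813.5.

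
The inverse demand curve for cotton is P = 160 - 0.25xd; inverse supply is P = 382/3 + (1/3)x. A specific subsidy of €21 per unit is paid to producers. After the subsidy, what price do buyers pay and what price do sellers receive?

Pre-subsidy: 160 - 0.25x = 382/3 + (1/3)x gives x* = 56 and P* = 146.
With the subsidy, sellers receive Ps = Pb + 21 for each unit, where Pb is the price buyers pay.
On the curves, Pb = 160 - 0.25x and Ps = 382/3 + (1/3)x; the wedge Ps − Pb = 21 gives 382/3 + (1/3)x − (160 - 0.25x) = 21, so x' = 92.
Then Pb = 160 − 0.25·92 = 137 and Ps = 382/3 + (1/3)·92 = 158.

Buyers pay €137; sellers receive €158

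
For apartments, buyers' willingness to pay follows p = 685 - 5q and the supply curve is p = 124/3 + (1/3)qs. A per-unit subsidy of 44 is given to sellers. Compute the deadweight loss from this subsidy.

Pre-subsidy: 685 - 5q = 124/3 + (1/3)q gives q* = 120.6875 and p* = 81.5625.
With the subsidy, sellers receive ps = pb + 44 for each unit, where pb is the price buyers pay.
On the curves, pb = 685 - 5q and ps = 124/3 + (1/3)q; the wedge ps − pb = 44 gives 124/3 + (1/3)q − (685 - 5q) = 44, so q' = 128.9375.
Then pb = 685 − 5·128.9375 = 40.3125 and ps = 124/3 + (1/3)·128.9375 = 84.3125.
The subsidy expands output by 128.9375 − 120.6875 = 8.25 past the efficient level; on those units the gap between marginal cost and willingness to pay runs from 0 up to 44.
DWL = ½ × 44 × 8.25 = 181.5.

Deadweight loss = 181.5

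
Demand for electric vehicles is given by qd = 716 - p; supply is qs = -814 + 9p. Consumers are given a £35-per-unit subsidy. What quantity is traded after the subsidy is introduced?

Pre-subsidy: 716 - p = -814 + 9p gives p* = 153, q* = 563.
With the rebate, buyers effectively pay pb = ps − 35, where ps is the price sellers receive.
Demand in terms of ps becomes qd = 716 − 1(ps − 35) = 751 - ps. Setting this equal to supply: 751 - ps = -814 + 9ps, so ps = 156.5.
Buyers pay pb = 156.5 − 35 = 121.5; q' = -814 + 9·156.5 = 594.5.

q' = 594.5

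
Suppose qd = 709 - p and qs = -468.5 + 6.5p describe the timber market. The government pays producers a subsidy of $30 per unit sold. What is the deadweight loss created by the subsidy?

Deadweight loss = $390

Pre-subsidy: 709 - p = -468.5 + 6.5p gives p* = 157, q* = 552.
With the subsidy, sellers receive ps = pb + 30 for each unit, where pb is the price buyers pay.
Supply in terms of pb becomes qs = -468.5 + 6.5(pb + 30) = -273.5 + 6.5pb. Setting this equal to demand: 709 - pb = -273.5 + 6.5pb, so pb = 131.
Sellers receive ps = 131 + 30 = 161; q' = 709 − 1·131 = 578.
The subsidy expands output by 578 − 552 = 26 past the efficient level; on those units the gap between marginal cost and willingness to pay runs from 0 up to 30.
DWL = ½ × 30 × 26 = 390.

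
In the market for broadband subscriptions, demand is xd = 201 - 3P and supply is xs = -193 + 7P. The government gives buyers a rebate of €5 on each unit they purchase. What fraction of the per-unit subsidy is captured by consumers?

Pre-subsidy: 201 - 3P = -193 + 7P gives P* = 39.4, x* = 82.8.
With the rebate, buyers effectively pay Pb = Ps − 5, where Ps is the price sellers receive.
Demand in terms of Ps becomes xd = 201 − 3(Ps − 5) = 216 - 3Ps. Setting this equal to supply: 216 - 3Ps = -193 + 7Ps, so Ps = 40.9.
Buyers pay Pb = 40.9 − 5 = 35.9; x' = -193 + 7·40.9 = 93.3.
Buyers' price falls by P* − Pb = 39.4 − 35.9 = 3.5; sellers' price rises by Ps − P* = 40.9 − 39.4 = 1.5.
So consumers capture 3.5/5 = 0.7 of each unit of subsidy.

Consumer share = 0.7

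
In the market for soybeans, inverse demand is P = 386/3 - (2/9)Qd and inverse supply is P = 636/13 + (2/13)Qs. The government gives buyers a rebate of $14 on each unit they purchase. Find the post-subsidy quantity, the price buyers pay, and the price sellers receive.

Q' = 2742/11; buyers pay 806/11; sellers receive 960/11

Pre-subsidy: 386/3 - (2/9)Q = 636/13 + (2/13)Q gives Q* = 4665/22 and P* = 897/11.
With the rebate, buyers effectively pay Pb = Ps − 14, where Ps is the price sellers receive.
On the curves, Pb = 386/3 - (2/9)Q and Ps = 636/13 + (2/13)Q; the wedge Ps − Pb = 14 gives 636/13 + (2/13)Q − (386/3 - (2/9)Q) = 14, so Q' = 2742/11.
Then Pb = 386/3 − (2/9)·(2742/11) = 806/11 and Ps = 636/13 + (2/13)·(2742/11) = 960/11.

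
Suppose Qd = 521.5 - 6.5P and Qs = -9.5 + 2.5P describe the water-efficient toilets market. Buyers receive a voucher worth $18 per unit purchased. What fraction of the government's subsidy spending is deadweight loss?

Pre-subsidy: 521.5 - 6.5P = -9.5 + 2.5P gives P* = 59, Q* = 138.
With the rebate, buyers effectively pay Pb = Ps − 18, where Ps is the price sellers receive.
Demand in terms of Ps becomes Qd = 521.5 − 6.5(Ps − 18) = 638.5 - 6.5Ps. Setting this equal to supply: 638.5 - 6.5Ps = -9.5 + 2.5Ps, so Ps = 72.
Buyers pay Pb = 72 − 18 = 54; Q' = -9.5 + 2.5·72 = 170.5.
ΔCS = ½(138 + 170.5)(59 − 54) = 771.25; ΔPS = ½(138 + 170.5)(72 − 59) = 2005.25.
Government spending = 18 × 170.5 = 3069.
DWL = ½ × 18 × (170.5 − 138) = 292.5; fraction = 292.5 / 3069 = 65/682.

DWL / government spending = 65/682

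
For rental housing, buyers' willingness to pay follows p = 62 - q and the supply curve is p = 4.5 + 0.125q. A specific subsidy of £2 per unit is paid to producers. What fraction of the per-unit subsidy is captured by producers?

Pre-subsidy: 62 - q = 4.5 + 0.125q gives q* = 460/9 and p* = 98/9.
With the subsidy, sellers receive ps = pb + 2 for each unit, where pb is the price buyers pay.
On the curves, pb = 62 - q and ps = 4.5 + 0.125q; the wedge ps − pb = 2 gives 4.5 + 0.125q − (62 - q) = 2, so q' = 476/9.
Then pb = 62 − 1·(476/9) = 82/9 and ps = 4.5 + 0.125·(476/9) = 100/9.
Buyers' price falls by p* − pb = 98/9 − 82/9 = 16/9; sellers' price rises by ps − p* = 100/9 − 98/9 = 2/9.
So producers capture (2/9)/2 = 1/9 of each unit of subsidy.

Producer share = 1/9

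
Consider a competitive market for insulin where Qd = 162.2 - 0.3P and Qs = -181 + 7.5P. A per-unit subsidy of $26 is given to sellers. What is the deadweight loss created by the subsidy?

Pre-subsidy: 162.2 - 0.3P = -181 + 7.5P gives P* = 44, Q* = 149.
With the subsidy, sellers receive Ps = Pb + 26 for each unit, where Pb is the price buyers pay.
Supply in terms of Pb becomes Qs = -181 + 7.5(Pb + 26) = 14 + 7.5Pb. Setting this equal to demand: 162.2 - 0.3Pb = 14 + 7.5Pb, so Pb = 19.
Sellers receive Ps = 19 + 26 = 45; Q' = 162.2 − 0.3·19 = 156.5.
The subsidy expands output by 156.5 − 149 = 7.5 past the efficient level; on those units the gap between marginal cost and willingness to pay runs from 0 up to 26.
DWL = ½ × 26 × 7.5 = 97.5.

Deadweight loss = $97.5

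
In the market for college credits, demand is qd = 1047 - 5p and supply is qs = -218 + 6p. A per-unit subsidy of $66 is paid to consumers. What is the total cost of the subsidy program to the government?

Government cost = $43032

Pre-subsidy: 1047 - 5p = -218 + 6p gives p* = 115, q* = 472.
With the rebate, buyers effectively pay pb = ps − 66, where ps is the price sellers receive.
Demand in terms of ps becomes qd = 1047 − 5(ps − 66) = 1377 - 5ps. Setting this equal to supply: 1377 - 5ps = -218 + 6ps, so ps = 145.
Buyers pay pb = 145 − 66 = 79; q' = -218 + 6·145 = 652.
Government outlay = subsidy × quantity = 66 × 652 = 43032.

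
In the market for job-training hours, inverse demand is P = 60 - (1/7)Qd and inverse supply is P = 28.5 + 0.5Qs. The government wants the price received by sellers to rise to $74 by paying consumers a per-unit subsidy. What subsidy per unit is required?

At a seller price of 74, quantity supplied is -57 + 2·74 = 91.
Buyers absorb 91 only when they pay Pb = 60 − (1/7)·91 = 47.
s = Ps − Pb = 74 − 47 = 27.

Required subsidy s = $27 per unit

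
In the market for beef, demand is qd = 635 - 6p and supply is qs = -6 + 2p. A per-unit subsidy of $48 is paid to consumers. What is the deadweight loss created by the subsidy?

Pre-subsidy: 635 - 6p = -6 + 2p gives p* = 80.125, q* = 154.25.
With the rebate, buyers effectively pay pb = ps − 48, where ps is the price sellers receive.
Demand in terms of ps becomes qd = 635 − 6(ps − 48) = 923 - 6ps. Setting this equal to supply: 923 - 6ps = -6 + 2ps, so ps = 116.125.
Buyers pay pb = 116.125 − 48 = 68.125; q' = -6 + 2·116.125 = 226.25.
The subsidy expands output by 226.25 − 154.25 = 72 past the efficient level; on those units the gap between marginal cost and willingness to pay runs from 0 up to 48.
DWL = ½ × 48 × 72 = 1728.

Deadweight loss = $1728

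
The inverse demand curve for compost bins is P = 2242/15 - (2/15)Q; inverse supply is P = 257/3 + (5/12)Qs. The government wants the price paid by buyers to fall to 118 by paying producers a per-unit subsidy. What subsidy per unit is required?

Required subsidy s = 66 per unit

At a buyer price of 118, quantity demanded is 1121 − 7.5·118 = 236.
Sellers supply 236 only when they receive Ps = 257/3 + (5/12)·236 = 184.
s = Ps − Pb = 184 − 118 = 66.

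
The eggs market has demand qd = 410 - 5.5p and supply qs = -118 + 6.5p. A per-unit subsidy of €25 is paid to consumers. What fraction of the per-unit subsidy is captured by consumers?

Consumer share = 13/24

Pre-subsidy: 410 - 5.5p = -118 + 6.5p gives p* = 44, q* = 168.
With the rebate, buyers effectively pay pb = ps − 25, where ps is the price sellers receive.
Demand in terms of ps becomes qd = 410 − 5.5(ps − 25) = 547.5 - 5.5ps. Setting this equal to supply: 547.5 - 5.5ps = -118 + 6.5ps, so ps = 1331/24.
Buyers pay pb = 1331/24 − 25 = 731/24; q' = -118 + 6.5·(1331/24) = 11639/48.
Buyers' price falls by p* − pb = 44 − 731/24 = 325/24; sellers' price rises by ps − p* = 1331/24 − 44 = 275/24.
So consumers capture (325/24)/25 = 13/24 of each unit of subsidy.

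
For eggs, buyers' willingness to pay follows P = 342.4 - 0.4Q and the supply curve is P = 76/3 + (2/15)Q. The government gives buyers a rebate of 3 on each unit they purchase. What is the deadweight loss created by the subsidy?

Pre-subsidy: 342.4 - 0.4Q = 76/3 + (2/15)Q gives Q* = 594.5 and P* = 104.6.
With the rebate, buyers effectively pay Pb = Ps − 3, where Ps is the price sellers receive.
On the curves, Pb = 342.4 - 0.4Q and Ps = 76/3 + (2/15)Q; the wedge Ps − Pb = 3 gives 76/3 + (2/15)Q − (342.4 - 0.4Q) = 3, so Q' = 600.125.
Then Pb = 342.4 − 0.4·600.125 = 102.35 and Ps = 76/3 + (2/15)·600.125 = 105.35.
The subsidy expands output by 600.125 − 594.5 = 5.625 past the efficient level; on those units the gap between marginal cost and willingness to pay runs from 0 up to 3.
DWL = ½ × 3 × 5.625 = 8.4375.

Deadweight loss = 8.4375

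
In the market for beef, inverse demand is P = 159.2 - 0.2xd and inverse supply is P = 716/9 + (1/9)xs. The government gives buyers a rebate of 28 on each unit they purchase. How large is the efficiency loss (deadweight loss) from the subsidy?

Pre-subsidy: 159.2 - 0.2x = 716/9 + (1/9)x gives x* = 256 and P* = 108.
With the rebate, buyers effectively pay Pb = Ps − 28, where Ps is the price sellers receive.
On the curves, Pb = 159.2 - 0.2x and Ps = 716/9 + (1/9)x; the wedge Ps − Pb = 28 gives 716/9 + (1/9)x − (159.2 - 0.2x) = 28, so x' = 346.
Then Pb = 159.2 − 0.2·346 = 90 and Ps = 716/9 + (1/9)·346 = 118.
The subsidy expands output by 346 − 256 = 90 past the efficient level; on those units the gap between marginal cost and willingness to pay runs from 0 up to 28.
DWL = ½ × 28 × 90 = 1260.

Deadweight loss = 1260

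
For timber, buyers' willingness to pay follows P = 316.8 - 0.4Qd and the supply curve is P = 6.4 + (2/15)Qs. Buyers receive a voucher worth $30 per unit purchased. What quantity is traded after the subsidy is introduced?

Q' = 638.25

Pre-subsidy: 316.8 - 0.4Q = 6.4 + (2/15)Q gives Q* = 582 and P* = 84.
With the rebate, buyers effectively pay Pb = Ps − 30, where Ps is the price sellers receive.
On the curves, Pb = 316.8 - 0.4Q and Ps = 6.4 + (2/15)Q; the wedge Ps − Pb = 30 gives 6.4 + (2/15)Q − (316.8 - 0.4Q) = 30, so Q' = 638.25.
Then Pb = 316.8 − 0.4·638.25 = 61.5 and Ps = 6.4 + (2/15)·638.25 = 91.5.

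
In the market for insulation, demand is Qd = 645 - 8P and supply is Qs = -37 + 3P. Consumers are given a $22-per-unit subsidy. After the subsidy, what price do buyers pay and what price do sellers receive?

Pre-subsidy: 645 - 8P = -37 + 3P gives P* = 62, Q* = 149.
With the rebate, buyers effectively pay Pb = Ps − 22, where Ps is the price sellers receive.
Demand in terms of Ps becomes Qd = 645 − 8(Ps − 22) = 821 - 8Ps. Setting this equal to supply: 821 - 8Ps = -37 + 3Ps, so Ps = 78.
Buyers pay Pb = 78 − 22 = 56; Q' = -37 + 3·78 = 197.

Buyers pay $56; sellers receive $78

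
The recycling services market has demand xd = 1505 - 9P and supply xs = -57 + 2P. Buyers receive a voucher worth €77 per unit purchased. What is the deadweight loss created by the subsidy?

Pre-subsidy: 1505 - 9P = -57 + 2P gives P* = 142, x* = 227.
With the rebate, buyers effectively pay Pb = Ps − 77, where Ps is the price sellers receive.
Demand in terms of Ps becomes xd = 1505 − 9(Ps − 77) = 2198 - 9Ps. Setting this equal to supply: 2198 - 9Ps = -57 + 2Ps, so Ps = 205.
Buyers pay Pb = 205 − 77 = 128; x' = -57 + 2·205 = 353.
The subsidy expands output by 353 − 227 = 126 past the efficient level; on those units the gap between marginal cost and willingness to pay runs from 0 up to 77.
DWL = ½ × 77 × 126 = 4851.

Deadweight loss = €4851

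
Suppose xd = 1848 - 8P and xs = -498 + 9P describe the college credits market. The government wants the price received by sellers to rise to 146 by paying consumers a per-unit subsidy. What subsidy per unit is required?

At a seller price of 146, quantity supplied is -498 + 9·146 = 816.
Buyers absorb 816 only when they pay Pb with 1848 − 8·Pb = 816, i.e. Pb = 129.
s = Ps − Pb = 146 − 129 = 17.

Required subsidy s = 17 per unit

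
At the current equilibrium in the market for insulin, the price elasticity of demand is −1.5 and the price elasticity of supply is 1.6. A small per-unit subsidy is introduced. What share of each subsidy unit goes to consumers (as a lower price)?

For a small subsidy around the equilibrium, the benefit split depends on the relative slopes, which at a point are proportional to the elasticities.
Buyer share = εs/(εs + |εd|) = 1.6/(1.6 + 1.5) = 16/31; seller share = |εd|/(εs + |εd|) = 15/31.

Consumer share = 16/31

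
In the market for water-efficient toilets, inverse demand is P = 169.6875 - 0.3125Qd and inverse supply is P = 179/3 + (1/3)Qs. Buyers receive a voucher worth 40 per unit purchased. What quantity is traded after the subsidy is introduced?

Q' = 7201/31

Pre-subsidy: 169.6875 - 0.3125Q = 179/3 + (1/3)Q gives Q* = 5281/31 and P* = 3610/31.
With the rebate, buyers effectively pay Pb = Ps − 40, where Ps is the price sellers receive.
On the curves, Pb = 169.6875 - 0.3125Q and Ps = 179/3 + (1/3)Q; the wedge Ps − Pb = 40 gives 179/3 + (1/3)Q − (169.6875 - 0.3125Q) = 40, so Q' = 7201/31.
Then Pb = 169.6875 − 0.3125·(7201/31) = 3010/31 and Ps = 179/3 + (1/3)·(7201/31) = 4250/31.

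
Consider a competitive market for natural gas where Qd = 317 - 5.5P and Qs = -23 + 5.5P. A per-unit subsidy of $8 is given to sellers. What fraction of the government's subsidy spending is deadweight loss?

Pre-subsidy: 317 - 5.5P = -23 + 5.5P gives P* = 340/11, Q* = 147.
With the subsidy, sellers receive Ps = Pb + 8 for each unit, where Pb is the price buyers pay.
Supply in terms of Pb becomes Qs = -23 + 5.5(Pb + 8) = 21 + 5.5Pb. Setting this equal to demand: 317 - 5.5Pb = 21 + 5.5Pb, so Pb = 296/11.
Sellers receive Ps = 296/11 + 8 = 384/11; Q' = 317 − 5.5·(296/11) = 169.
ΔCS = ½(147 + 169)(340/11 − 296/11) = 632; ΔPS = ½(147 + 169)(384/11 − 340/11) = 632.
Government spending = 8 × 169 = 1352.
DWL = ½ × 8 × (169 − 147) = 88; fraction = 88 / 1352 = 11/169.

DWL / government spending = 11/169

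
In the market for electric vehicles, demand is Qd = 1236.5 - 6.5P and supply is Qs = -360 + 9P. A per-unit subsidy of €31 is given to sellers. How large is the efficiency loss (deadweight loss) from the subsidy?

Deadweight loss = €1813.5

Pre-subsidy: 1236.5 - 6.5P = -360 + 9P gives P* = 103, Q* = 567.
With the subsidy, sellers receive Ps = Pb + 31 for each unit, where Pb is the price buyers pay.
Supply in terms of Pb becomes Qs = -360 + 9(Pb + 31) = -81 + 9Pb. Setting this equal to demand: 1236.5 - 6.5Pb = -81 + 9Pb, so Pb = 85.
Sellers receive Ps = 85 + 31 = 116; Q' = 1236.5 − 6.5·85 = 684.
The subsidy expands output by 684 − 567 = 117 past the efficient level; on those units the gap between marginal cost and willingness to pay runs from 0 up to 31.
DWL = ½ × 31 × 117 = 1813.5.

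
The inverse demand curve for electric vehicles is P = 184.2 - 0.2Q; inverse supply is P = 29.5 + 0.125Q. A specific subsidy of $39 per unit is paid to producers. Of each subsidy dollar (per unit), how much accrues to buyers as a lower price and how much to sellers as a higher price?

Buyers gain $24 per unit; sellers gain $15 per unit

Pre-subsidy: 184.2 - 0.2Q = 29.5 + 0.125Q gives Q* = 476 and P* = 89.
With the subsidy, sellers receive Ps = Pb + 39 for each unit, where Pb is the price buyers pay.
On the curves, Pb = 184.2 - 0.2Q and Ps = 29.5 + 0.125Q; the wedge Ps − Pb = 39 gives 29.5 + 0.125Q − (184.2 - 0.2Q) = 39, so Q' = 596.
Then Pb = 184.2 − 0.2·596 = 65 and Ps = 29.5 + 0.125·596 = 104.
Buyers' price falls by P* − Pb = 89 − 65 = 24; sellers' price rises by Ps − P* = 104 − 89 = 15.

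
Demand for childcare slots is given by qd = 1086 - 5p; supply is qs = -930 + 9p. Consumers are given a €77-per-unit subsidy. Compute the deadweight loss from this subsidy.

Deadweight loss = €9528.75

Pre-subsidy: 1086 - 5p = -930 + 9p gives p* = 144, q* = 366.
With the rebate, buyers effectively pay pb = ps − 77, where ps is the price sellers receive.
Demand in terms of ps becomes qd = 1086 − 5(ps − 77) = 1471 - 5ps. Setting this equal to supply: 1471 - 5ps = -930 + 9ps, so ps = 171.5.
Buyers pay pb = 171.5 − 77 = 94.5; q' = -930 + 9·171.5 = 613.5.
The subsidy expands output by 613.5 − 366 = 247.5 past the efficient level; on those units the gap between marginal cost and willingness to pay runs from 0 up to 77.
DWL = ½ × 77 × 247.5 = 9528.75.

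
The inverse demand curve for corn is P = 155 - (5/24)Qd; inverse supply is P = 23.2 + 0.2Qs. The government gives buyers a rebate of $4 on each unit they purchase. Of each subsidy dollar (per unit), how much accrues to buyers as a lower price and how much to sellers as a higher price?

Buyers gain 100/49 per unit; sellers gain 96/49 per unit

Pre-subsidy: 155 - (5/24)Q = 23.2 + 0.2Q gives Q* = 15816/49 and P* = 4300/49.
With the rebate, buyers effectively pay Pb = Ps − 4, where Ps is the price sellers receive.
On the curves, Pb = 155 - (5/24)Q and Ps = 23.2 + 0.2Q; the wedge Ps − Pb = 4 gives 23.2 + 0.2Q − (155 - (5/24)Q) = 4, so Q' = 2328/7.
Then Pb = 155 − (5/24)·(2328/7) = 600/7 and Ps = 23.2 + 0.2·(2328/7) = 628/7.
Buyers' price falls by P* − Pb = 4300/49 − 600/7 = 100/49; sellers' price rises by Ps − P* = 628/7 − 4300/49 = 96/49.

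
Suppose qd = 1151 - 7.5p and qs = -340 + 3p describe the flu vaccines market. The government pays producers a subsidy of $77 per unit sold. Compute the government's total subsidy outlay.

Government cost = $19327

Pre-subsidy: 1151 - 7.5p = -340 + 3p gives p* = 142, q* = 86.
With the subsidy, sellers receive ps = pb + 77 for each unit, where pb is the price buyers pay.
Supply in terms of pb becomes qs = -340 + 3(pb + 77) = -109 + 3pb. Setting this equal to demand: 1151 - 7.5pb = -109 + 3pb, so pb = 120.
Sellers receive ps = 120 + 77 = 197; q' = 1151 − 7.5·120 = 251.
Government outlay = subsidy × quantity = 77 × 251 = 19327.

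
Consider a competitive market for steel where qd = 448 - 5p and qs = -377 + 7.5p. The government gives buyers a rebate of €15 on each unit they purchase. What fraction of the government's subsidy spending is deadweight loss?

Pre-subsidy: 448 - 5p = -377 + 7.5p gives p* = 66, q* = 118.
With the rebate, buyers effectively pay pb = ps − 15, where ps is the price sellers receive.
Demand in terms of ps becomes qd = 448 − 5(ps − 15) = 523 - 5ps. Setting this equal to supply: 523 - 5ps = -377 + 7.5ps, so ps = 72.
Buyers pay pb = 72 − 15 = 57; q' = -377 + 7.5·72 = 163.
ΔCS = ½(118 + 163)(66 − 57) = 1264.5; ΔPS = ½(118 + 163)(72 − 66) = 843.
Government spending = 15 × 163 = 2445.
DWL = ½ × 15 × (163 − 118) = 337.5; fraction = 337.5 / 2445 = 45/326.

DWL / government spending = 45/326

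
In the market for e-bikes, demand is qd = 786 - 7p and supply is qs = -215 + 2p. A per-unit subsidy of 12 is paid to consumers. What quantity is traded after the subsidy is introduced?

Pre-subsidy: 786 - 7p = -215 + 2p gives p* = 1001/9, q* = 67/9.
With the rebate, buyers effectively pay pb = ps − 12, where ps is the price sellers receive.
Demand in terms of ps becomes qd = 786 − 7(ps − 12) = 870 - 7ps. Setting this equal to supply: 870 - 7ps = -215 + 2ps, so ps = 1085/9.
Buyers pay pb = 1085/9 − 12 = 977/9; q' = -215 + 2·(1085/9) = 235/9.

q' = 235/9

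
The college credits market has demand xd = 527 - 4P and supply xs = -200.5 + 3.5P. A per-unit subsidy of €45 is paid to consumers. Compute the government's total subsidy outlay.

Government cost = €10035

Pre-subsidy: 527 - 4P = -200.5 + 3.5P gives P* = 97, x* = 139.
With the rebate, buyers effectively pay Pb = Ps − 45, where Ps is the price sellers receive.
Demand in terms of Ps becomes xd = 527 − 4(Ps − 45) = 707 - 4Ps. Setting this equal to supply: 707 - 4Ps = -200.5 + 3.5Ps, so Ps = 121.
Buyers pay Pb = 121 − 45 = 76; x' = -200.5 + 3.5·121 = 223.
Government outlay = subsidy × quantity = 45 × 223 = 10035.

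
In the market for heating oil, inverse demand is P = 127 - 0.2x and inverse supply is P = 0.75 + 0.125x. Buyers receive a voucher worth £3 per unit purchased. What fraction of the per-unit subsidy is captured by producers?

Producer share = 5/13

Pre-subsidy: 127 - 0.2x = 0.75 + 0.125x gives x* = 5050/13 and P* = 641/13.
With the rebate, buyers effectively pay Pb = Ps − 3, where Ps is the price sellers receive.
On the curves, Pb = 127 - 0.2x and Ps = 0.75 + 0.125x; the wedge Ps − Pb = 3 gives 0.75 + 0.125x − (127 - 0.2x) = 3, so x' = 5170/13.
Then Pb = 127 − 0.2·(5170/13) = 617/13 and Ps = 0.75 + 0.125·(5170/13) = 656/13.
Buyers' price falls by P* − Pb = 641/13 − 617/13 = 24/13; sellers' price rises by Ps − P* = 656/13 − 641/13 = 15/13.
So producers capture (15/13)/3 = 5/13 of each unit of subsidy.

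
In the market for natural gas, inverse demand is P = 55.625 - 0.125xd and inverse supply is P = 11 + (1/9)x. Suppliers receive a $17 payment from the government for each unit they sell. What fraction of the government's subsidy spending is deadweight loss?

DWL / government spending = 4/29

Pre-subsidy: 55.625 - 0.125x = 11 + (1/9)x gives x* = 189 and P* = 32.
With the subsidy, sellers receive Ps = Pb + 17 for each unit, where Pb is the price buyers pay.
On the curves, Pb = 55.625 - 0.125x and Ps = 11 + (1/9)x; the wedge Ps − Pb = 17 gives 11 + (1/9)x − (55.625 - 0.125x) = 17, so x' = 261.
Then Pb = 55.625 − 0.125·261 = 23 and Ps = 11 + (1/9)·261 = 40.
ΔCS = ½(189 + 261)(32 − 23) = 2025; ΔPS = ½(189 + 261)(40 − 32) = 1800.
Government spending = 17 × 261 = 4437.
DWL = ½ × 17 × (261 − 189) = 612; fraction = 612 / 4437 = 4/29.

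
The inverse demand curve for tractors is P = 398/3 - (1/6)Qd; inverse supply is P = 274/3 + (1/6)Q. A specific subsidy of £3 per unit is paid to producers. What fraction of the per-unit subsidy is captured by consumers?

Pre-subsidy: 398/3 - (1/6)Q = 274/3 + (1/6)Q gives Q* = 124 and P* = 112.
With the subsidy, sellers receive Ps = Pb + 3 for each unit, where Pb is the price buyers pay.
On the curves, Pb = 398/3 - (1/6)Q and Ps = 274/3 + (1/6)Q; the wedge Ps − Pb = 3 gives 274/3 + (1/6)Q − (398/3 - (1/6)Q) = 3, so Q' = 133.
Then Pb = 398/3 − (1/6)·133 = 110.5 and Ps = 274/3 + (1/6)·133 = 113.5.
Buyers' price falls by P* − Pb = 112 − 110.5 = 1.5; sellers' price rises by Ps − P* = 113.5 − 112 = 1.5.
So consumers capture 1.5/3 = 0.5 of each unit of subsidy.

Consumer share = 0.5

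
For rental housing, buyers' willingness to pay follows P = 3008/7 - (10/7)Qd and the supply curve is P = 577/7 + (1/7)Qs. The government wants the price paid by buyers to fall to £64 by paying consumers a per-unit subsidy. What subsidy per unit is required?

Required subsidy s = £55 per unit

At a buyer price of 64, quantity demanded is 300.8 − 0.7·64 = 256.
Sellers supply 256 only when they receive Ps = 577/7 + (1/7)·256 = 119.
s = Ps − Pb = 119 − 64 = 55.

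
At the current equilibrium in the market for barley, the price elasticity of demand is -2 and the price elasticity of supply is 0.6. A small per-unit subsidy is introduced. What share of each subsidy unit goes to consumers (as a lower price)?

Consumer share = 3/13

For a small subsidy around the equilibrium, the benefit split depends on the relative slopes, which at a point are proportional to the elasticities.
Buyer share = εs/(εs + |εd|) = 0.6/(0.6 + 2) = 3/13; seller share = |εd|/(εs + |εd|) = 10/13.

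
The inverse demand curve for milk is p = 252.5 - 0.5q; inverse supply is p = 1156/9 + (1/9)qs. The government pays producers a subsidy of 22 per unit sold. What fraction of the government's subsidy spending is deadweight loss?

DWL / government spending = 18/239

Pre-subsidy: 252.5 - 0.5q = 1156/9 + (1/9)q gives q* = 203 and p* = 151.
With the subsidy, sellers receive ps = pb + 22 for each unit, where pb is the price buyers pay.
On the curves, pb = 252.5 - 0.5q and ps = 1156/9 + (1/9)q; the wedge ps − pb = 22 gives 1156/9 + (1/9)q − (252.5 - 0.5q) = 22, so q' = 239.
Then pb = 252.5 − 0.5·239 = 133 and ps = 1156/9 + (1/9)·239 = 155.
ΔCS = ½(203 + 239)(151 − 133) = 3978; ΔPS = ½(203 + 239)(155 − 151) = 884.
Government spending = 22 × 239 = 5258.
DWL = ½ × 22 × (239 − 203) = 396; fraction = 396 / 5258 = 18/239.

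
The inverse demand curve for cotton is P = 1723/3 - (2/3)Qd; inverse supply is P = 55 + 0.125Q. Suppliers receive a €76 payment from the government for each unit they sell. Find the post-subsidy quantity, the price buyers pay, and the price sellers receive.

Q' = 752; buyers pay €73; sellers receive €149

Pre-subsidy: 1723/3 - (2/3)Q = 55 + 0.125Q gives Q* = 656 and P* = 137.
With the subsidy, sellers receive Ps = Pb + 76 for each unit, where Pb is the price buyers pay.
On the curves, Pb = 1723/3 - (2/3)Q and Ps = 55 + 0.125Q; the wedge Ps − Pb = 76 gives 55 + 0.125Q − (1723/3 - (2/3)Q) = 76, so Q' = 752.
Then Pb = 1723/3 − (2/3)·752 = 73 and Ps = 55 + 0.125·752 = 149.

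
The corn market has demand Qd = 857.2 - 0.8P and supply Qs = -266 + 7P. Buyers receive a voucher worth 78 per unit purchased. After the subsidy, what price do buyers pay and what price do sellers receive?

Pre-subsidy: 857.2 - 0.8P = -266 + 7P gives P* = 144, Q* = 742.
With the rebate, buyers effectively pay Pb = Ps − 78, where Ps is the price sellers receive.
Demand in terms of Ps becomes Qd = 857.2 − 0.8(Ps − 78) = 919.6 - 0.8Ps. Setting this equal to supply: 919.6 - 0.8Ps = -266 + 7Ps, so Ps = 152.
Buyers pay Pb = 152 − 78 = 74; Q' = -266 + 7·152 = 798.

Buyers pay 74; sellers receive 152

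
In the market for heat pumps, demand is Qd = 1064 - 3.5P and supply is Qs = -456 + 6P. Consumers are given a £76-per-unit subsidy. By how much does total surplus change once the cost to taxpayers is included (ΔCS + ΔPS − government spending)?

Pre-subsidy: 1064 - 3.5P = -456 + 6P gives P* = 160, Q* = 504.
With the rebate, buyers effectively pay Pb = Ps − 76, where Ps is the price sellers receive.
Demand in terms of Ps becomes Qd = 1064 − 3.5(Ps − 76) = 1330 - 3.5Ps. Setting this equal to supply: 1330 - 3.5Ps = -456 + 6Ps, so Ps = 188.
Buyers pay Pb = 188 − 76 = 112; Q' = -456 + 6·188 = 672.
ΔCS = ½(504 + 672)(160 − 112) = 28224; ΔPS = ½(504 + 672)(188 − 160) = 16464.
Government spending = 76 × 672 = 51072.
Net change = 28224 + 16464 − 51072 = -6384. The loss equals the DWL triangle ½·76·168.

Net change in total surplus = -£6384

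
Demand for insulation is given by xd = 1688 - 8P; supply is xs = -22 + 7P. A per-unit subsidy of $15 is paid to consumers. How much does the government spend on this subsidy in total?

Pre-subsidy: 1688 - 8P = -22 + 7P gives P* = 114, x* = 776.
With the rebate, buyers effectively pay Pb = Ps − 15, where Ps is the price sellers receive.
Demand in terms of Ps becomes xd = 1688 − 8(Ps − 15) = 1808 - 8Ps. Setting this equal to supply: 1808 - 8Ps = -22 + 7Ps, so Ps = 122.
Buyers pay Pb = 122 − 15 = 107; x' = -22 + 7·122 = 832.
Government outlay = subsidy × quantity = 15 × 832 = 12480.

Government cost = $12480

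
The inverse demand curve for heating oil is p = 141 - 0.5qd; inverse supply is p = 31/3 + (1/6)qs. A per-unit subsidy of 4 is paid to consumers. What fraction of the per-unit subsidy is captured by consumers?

Consumer share = 0.75

Pre-subsidy: 141 - 0.5q = 31/3 + (1/6)q gives q* = 196 and p* = 43.
With the rebate, buyers effectively pay pb = ps − 4, where ps is the price sellers receive.
On the curves, pb = 141 - 0.5q and ps = 31/3 + (1/6)q; the wedge ps − pb = 4 gives 31/3 + (1/6)q − (141 - 0.5q) = 4, so q' = 202.
Then pb = 141 − 0.5·202 = 40 and ps = 31/3 + (1/6)·202 = 44.
Buyers' price falls by p* − pb = 43 − 40 = 3; sellers' price rises by ps − p* = 44 − 43 = 1.
So consumers capture 3/4 = 0.75 of each unit of subsidy.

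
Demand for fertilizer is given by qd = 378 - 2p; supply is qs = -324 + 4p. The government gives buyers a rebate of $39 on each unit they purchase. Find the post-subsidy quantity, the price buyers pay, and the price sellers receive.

q' = 196; buyers pay $91; sellers receive $130

Pre-subsidy: 378 - 2p = -324 + 4p gives p* = 117, q* = 144.
With the rebate, buyers effectively pay pb = ps − 39, where ps is the price sellers receive.
Demand in terms of ps becomes qd = 378 − 2(ps − 39) = 456 - 2ps. Setting this equal to supply: 456 - 2ps = -324 + 4ps, so ps = 130.
Buyers pay pb = 130 − 39 = 91; q' = -324 + 4·130 = 196.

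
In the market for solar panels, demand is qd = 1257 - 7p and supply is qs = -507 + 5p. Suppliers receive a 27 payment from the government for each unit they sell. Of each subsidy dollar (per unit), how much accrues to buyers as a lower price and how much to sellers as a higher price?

Pre-subsidy: 1257 - 7p = -507 + 5p gives p* = 147, q* = 228.
With the subsidy, sellers receive ps = pb + 27 for each unit, where pb is the price buyers pay.
Supply in terms of pb becomes qs = -507 + 5(pb + 27) = -372 + 5pb. Setting this equal to demand: 1257 - 7pb = -372 + 5pb, so pb = 135.75.
Sellers receive ps = 135.75 + 27 = 162.75; q' = 1257 − 7·135.75 = 306.75.
Buyers' price falls by p* − pb = 147 − 135.75 = 11.25; sellers' price rises by ps − p* = 162.75 − 147 = 15.75.

Buyers gain 11.25 per unit; sellers gain 15.75 per unit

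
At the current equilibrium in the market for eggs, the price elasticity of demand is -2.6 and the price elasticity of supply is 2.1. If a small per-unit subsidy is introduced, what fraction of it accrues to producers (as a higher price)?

Producer share = 26/47

For a small subsidy around the equilibrium, the benefit split depends on the relative slopes, which at a point are proportional to the elasticities.
Buyer share = εs/(εs + |εd|) = 2.1/(2.1 + 2.6) = 21/47; seller share = |εd|/(εs + |εd|) = 26/47.
So producers capture 26/47 of the subsidy.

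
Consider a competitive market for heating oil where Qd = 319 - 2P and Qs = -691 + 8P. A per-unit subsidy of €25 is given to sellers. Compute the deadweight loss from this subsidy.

Pre-subsidy: 319 - 2P = -691 + 8P gives P* = 101, Q* = 117.
With the subsidy, sellers receive Ps = Pb + 25 for each unit, where Pb is the price buyers pay.
Supply in terms of Pb becomes Qs = -691 + 8(Pb + 25) = -491 + 8Pb. Setting this equal to demand: 319 - 2Pb = -491 + 8Pb, so Pb = 81.
Sellers receive Ps = 81 + 25 = 106; Q' = 319 − 2·81 = 157.
The subsidy expands output by 157 − 117 = 40 past the efficient level; on those units the gap between marginal cost and willingness to pay runs from 0 up to 25.
DWL = ½ × 25 × 40 = 500.

Deadweight loss = €500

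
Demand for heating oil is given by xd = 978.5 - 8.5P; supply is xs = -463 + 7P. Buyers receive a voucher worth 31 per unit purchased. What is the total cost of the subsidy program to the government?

Pre-subsidy: 978.5 - 8.5P = -463 + 7P gives P* = 93, x* = 188.
With the rebate, buyers effectively pay Pb = Ps − 31, where Ps is the price sellers receive.
Demand in terms of Ps becomes xd = 978.5 − 8.5(Ps − 31) = 1242 - 8.5Ps. Setting this equal to supply: 1242 - 8.5Ps = -463 + 7Ps, so Ps = 110.
Buyers pay Pb = 110 − 31 = 79; x' = -463 + 7·110 = 307.
Government outlay = subsidy × quantity = 31 × 307 = 9517.

Government cost = 9517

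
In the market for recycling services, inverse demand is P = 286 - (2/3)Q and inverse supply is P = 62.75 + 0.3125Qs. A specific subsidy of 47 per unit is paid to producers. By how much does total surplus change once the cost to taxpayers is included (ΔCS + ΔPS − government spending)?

Net change in total surplus = -1128

Pre-subsidy: 286 - (2/3)Q = 62.75 + 0.3125Q gives Q* = 228 and P* = 134.
With the subsidy, sellers receive Ps = Pb + 47 for each unit, where Pb is the price buyers pay.
On the curves, Pb = 286 - (2/3)Q and Ps = 62.75 + 0.3125Q; the wedge Ps − Pb = 47 gives 62.75 + 0.3125Q − (286 - (2/3)Q) = 47, so Q' = 276.
Then Pb = 286 − (2/3)·276 = 102 and Ps = 62.75 + 0.3125·276 = 149.
ΔCS = ½(228 + 276)(134 − 102) = 8064; ΔPS = ½(228 + 276)(149 − 134) = 3780.
Government spending = 47 × 276 = 12972.
Net change = 8064 + 3780 − 12972 = -1128. The loss equals the DWL triangle ½·47·48.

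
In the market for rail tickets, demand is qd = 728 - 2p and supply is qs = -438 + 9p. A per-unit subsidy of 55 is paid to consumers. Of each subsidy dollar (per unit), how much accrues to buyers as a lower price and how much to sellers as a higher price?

Buyers gain 45 per unit; sellers gain 10 per unit

Pre-subsidy: 728 - 2p = -438 + 9p gives p* = 106, q* = 516.
With the rebate, buyers effectively pay pb = ps − 55, where ps is the price sellers receive.
Demand in terms of ps becomes qd = 728 − 2(ps − 55) = 838 - 2ps. Setting this equal to supply: 838 - 2ps = -438 + 9ps, so ps = 116.
Buyers pay pb = 116 − 55 = 61; q' = -438 + 9·116 = 606.
Buyers' price falls by p* − pb = 106 − 61 = 45; sellers' price rises by ps − p* = 116 − 106 = 10.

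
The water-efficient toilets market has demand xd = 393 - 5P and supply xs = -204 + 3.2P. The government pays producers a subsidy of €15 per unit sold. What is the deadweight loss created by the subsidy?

Deadweight loss = 9000/41

Pre-subsidy: 393 - 5P = -204 + 3.2P gives P* = 2985/41, x* = 1188/41.
With the subsidy, sellers receive Ps = Pb + 15 for each unit, where Pb is the price buyers pay.
Supply in terms of Pb becomes xs = -204 + 3.2(Pb + 15) = -156 + 3.2Pb. Setting this equal to demand: 393 - 5Pb = -156 + 3.2Pb, so Pb = 2745/41.
Sellers receive Ps = 2745/41 + 15 = 3360/41; x' = 393 − 5·(2745/41) = 2388/41.
The subsidy expands output by 2388/41 − 1188/41 = 1200/41 past the efficient level; on those units the gap between marginal cost and willingness to pay runs from 0 up to 15.
DWL = ½ × 15 × 1200/41 = 9000/41.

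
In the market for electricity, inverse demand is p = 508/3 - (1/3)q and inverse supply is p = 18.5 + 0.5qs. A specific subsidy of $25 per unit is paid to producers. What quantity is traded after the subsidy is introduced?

Pre-subsidy: 508/3 - (1/3)q = 18.5 + 0.5q gives q* = 181 and p* = 109.
With the subsidy, sellers receive ps = pb + 25 for each unit, where pb is the price buyers pay.
On the curves, pb = 508/3 - (1/3)q and ps = 18.5 + 0.5q; the wedge ps − pb = 25 gives 18.5 + 0.5q − (508/3 - (1/3)q) = 25, so q' = 211.
Then pb = 508/3 − (1/3)·211 = 99 and ps = 18.5 + 0.5·211 = 124.

q' = 211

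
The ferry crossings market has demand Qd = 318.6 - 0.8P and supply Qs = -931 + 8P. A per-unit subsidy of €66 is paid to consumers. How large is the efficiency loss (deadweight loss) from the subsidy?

Pre-subsidy: 318.6 - 0.8P = -931 + 8P gives P* = 142, Q* = 205.
With the rebate, buyers effectively pay Pb = Ps − 66, where Ps is the price sellers receive.
Demand in terms of Ps becomes Qd = 318.6 − 0.8(Ps − 66) = 371.4 - 0.8Ps. Setting this equal to supply: 371.4 - 0.8Ps = -931 + 8Ps, so Ps = 148.
Buyers pay Pb = 148 − 66 = 82; Q' = -931 + 8·148 = 253.
The subsidy expands output by 253 − 205 = 48 past the efficient level; on those units the gap between marginal cost and willingness to pay runs from 0 up to 66.
DWL = ½ × 66 × 48 = 1584.

Deadweight loss = €1584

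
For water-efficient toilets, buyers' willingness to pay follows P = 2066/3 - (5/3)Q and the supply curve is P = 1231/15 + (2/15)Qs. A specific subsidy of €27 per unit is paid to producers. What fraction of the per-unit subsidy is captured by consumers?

Consumer share = 25/27

Pre-subsidy: 2066/3 - (5/3)Q = 1231/15 + (2/15)Q gives Q* = 337 and P* = 127.
With the subsidy, sellers receive Ps = Pb + 27 for each unit, where Pb is the price buyers pay.
On the curves, Pb = 2066/3 - (5/3)Q and Ps = 1231/15 + (2/15)Q; the wedge Ps − Pb = 27 gives 1231/15 + (2/15)Q − (2066/3 - (5/3)Q) = 27, so Q' = 352.
Then Pb = 2066/3 − (5/3)·352 = 102 and Ps = 1231/15 + (2/15)·352 = 129.
Buyers' price falls by P* − Pb = 127 − 102 = 25; sellers' price rises by Ps − P* = 129 − 127 = 2.
So consumers capture 25/27 = 25/27 of each unit of subsidy.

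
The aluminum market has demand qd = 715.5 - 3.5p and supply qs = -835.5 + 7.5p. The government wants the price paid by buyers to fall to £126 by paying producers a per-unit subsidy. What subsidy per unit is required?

At a buyer price of 126, quantity demanded is 715.5 − 3.5·126 = 274.5.
Sellers supply 274.5 only when they receive ps with -835.5 + 7.5·ps = 274.5, i.e. ps = 148.
s = ps − pb = 148 − 126 = 22.

Required subsidy s = £22 per unit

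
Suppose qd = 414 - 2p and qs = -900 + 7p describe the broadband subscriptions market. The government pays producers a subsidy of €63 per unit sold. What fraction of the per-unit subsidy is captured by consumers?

Pre-subsidy: 414 - 2p = -900 + 7p gives p* = 146, q* = 122.
With the subsidy, sellers receive ps = pb + 63 for each unit, where pb is the price buyers pay.
Supply in terms of pb becomes qs = -900 + 7(pb + 63) = -459 + 7pb. Setting this equal to demand: 414 - 2pb = -459 + 7pb, so pb = 97.
Sellers receive ps = 97 + 63 = 160; q' = 414 − 2·97 = 220.
Buyers' price falls by p* − pb = 146 − 97 = 49; sellers' price rises by ps − p* = 160 − 146 = 14.
So consumers capture 49/63 = 7/9 of each unit of subsidy.

Consumer share = 7/9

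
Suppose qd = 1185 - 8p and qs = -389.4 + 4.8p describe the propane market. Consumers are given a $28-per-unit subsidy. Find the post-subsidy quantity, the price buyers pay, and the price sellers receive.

q' = 285; buyers pay $112.5; sellers receive $140.5

Pre-subsidy: 1185 - 8p = -389.4 + 4.8p gives p* = 123, q* = 201.
With the rebate, buyers effectively pay pb = ps − 28, where ps is the price sellers receive.
Demand in terms of ps becomes qd = 1185 − 8(ps − 28) = 1409 - 8ps. Setting this equal to supply: 1409 - 8ps = -389.4 + 4.8ps, so ps = 140.5.
Buyers pay pb = 140.5 − 28 = 112.5; q' = -389.4 + 4.8·140.5 = 285.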